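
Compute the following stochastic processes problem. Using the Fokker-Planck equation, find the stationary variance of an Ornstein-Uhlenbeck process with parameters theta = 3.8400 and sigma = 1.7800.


Stationary variance = sigma^2 / (2*theta)
= 1.7800^2 / (2*3.8400)
= 3.1684 / 7.6800
= 0.4126

0.4126


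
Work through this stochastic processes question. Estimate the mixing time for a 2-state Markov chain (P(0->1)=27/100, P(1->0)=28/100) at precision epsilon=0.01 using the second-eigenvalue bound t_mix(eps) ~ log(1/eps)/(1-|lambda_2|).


lambda_2 = |1 - p01 - p10| = |1 - 0.2700 - 0.2800| = 0.4500
t_mix ~ log(1/eps)/(1 - |lambda_2|)
= log(100)/(1 - 0.4500) = 4.6052/0.5500
= 8.3730

8.3730


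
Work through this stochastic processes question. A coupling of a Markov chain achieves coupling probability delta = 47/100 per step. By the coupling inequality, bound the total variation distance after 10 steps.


TV distance bound <= (1-delta)^n
= (1 - 0.4700)^10
= 0.5300^10
= 0.0017

0.0017


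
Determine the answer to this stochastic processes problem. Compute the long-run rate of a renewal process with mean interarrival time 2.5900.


Long-run renewal rate = 1/E(X)
= 1/2.5900
= 0.3861

0.3861


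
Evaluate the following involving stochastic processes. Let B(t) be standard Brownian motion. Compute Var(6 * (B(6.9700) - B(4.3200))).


Var(alpha*(B(t)-B(s))) = alpha^2 * (t-s)
= 6^2 * (6.9700 - 4.3200)
= 36 * 2.6500
= 95.4000

95.4000


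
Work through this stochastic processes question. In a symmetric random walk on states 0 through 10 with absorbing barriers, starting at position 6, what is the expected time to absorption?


For symmetric RW on 0,...,N with absorbing barriers, E(i) = i*(N-i)
E(6) = 6 * 4 = 24

24


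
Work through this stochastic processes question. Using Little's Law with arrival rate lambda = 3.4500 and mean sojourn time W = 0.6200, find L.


Little's Law: L = lambda * W
= 3.4500 * 0.6200
= 2.1390

2.1390


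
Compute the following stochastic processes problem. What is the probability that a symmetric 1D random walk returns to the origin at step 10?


P(S(10) = 0) = C(10,5) / 4^5
= 252 / 1024
= 0.2461

0.2461


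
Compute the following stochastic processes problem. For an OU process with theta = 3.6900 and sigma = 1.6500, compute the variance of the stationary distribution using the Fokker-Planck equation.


Stationary variance = sigma^2 / (2*theta)
= 1.6500^2 / (2*3.6900)
= 2.7225 / 7.3800
= 0.3689

0.3689


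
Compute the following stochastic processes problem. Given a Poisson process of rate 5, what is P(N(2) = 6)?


P(N(t)=k) = (lambda*t)^k * exp(-lambda*t) / k!
lambda*t = 10
= 10^6 * exp(-10) / 6!
= 1000000 * 4.5400e-05 / 720
= 0.0631

0.0631


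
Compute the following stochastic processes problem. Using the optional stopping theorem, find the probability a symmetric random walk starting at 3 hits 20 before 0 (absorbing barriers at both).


By optional stopping theorem: E(M at tau) = M(0) = 3
P(hit 20)*20 + P(hit 0)*0 = 3
P(hit 20) = (3 - 0)/(20 - 0) = 3/20 = 0.1500

0.1500


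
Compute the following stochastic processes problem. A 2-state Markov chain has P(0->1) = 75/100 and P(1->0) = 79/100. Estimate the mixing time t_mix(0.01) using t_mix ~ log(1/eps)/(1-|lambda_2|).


lambda_2 = |1 - p01 - p10| = |1 - 0.7500 - 0.7900| = 0.5400
t_mix ~ log(1/eps)/(1 - |lambda_2|)
= log(100)/(1 - 0.5400) = 4.6052/0.4600
= 10.0112

10.0112


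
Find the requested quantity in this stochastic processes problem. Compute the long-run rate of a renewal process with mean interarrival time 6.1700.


Long-run renewal rate = 1/E(X)
= 1/6.1700
= 0.1621

0.1621


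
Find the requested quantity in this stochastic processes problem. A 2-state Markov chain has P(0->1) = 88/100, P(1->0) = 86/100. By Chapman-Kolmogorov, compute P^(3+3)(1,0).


P^6 = P^3 * P^3
Computing via matrix multiplication of the transition matrix.
Entry (1,0) of P^6 = 0.4131

0.4131


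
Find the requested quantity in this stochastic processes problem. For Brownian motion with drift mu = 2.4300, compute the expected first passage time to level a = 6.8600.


Expected first passage time = a/mu
= 6.8600/2.4300
= 2.8230

2.8230


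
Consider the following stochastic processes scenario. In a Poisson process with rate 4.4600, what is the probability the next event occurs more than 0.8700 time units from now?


P(X > t) = exp(-lambda * t)
= exp(-4.4600 * 0.8700)
= exp(-3.8802) = 0.0206

0.0206


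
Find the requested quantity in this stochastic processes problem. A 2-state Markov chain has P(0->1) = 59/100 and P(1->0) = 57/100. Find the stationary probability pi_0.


Stationary distribution: pi_0 = p10/(p01+p10), pi_1 = p01/(p01+p10)
p01 = 0.5900, p10 = 0.5700
pi_0 = 0.4914

0.4914


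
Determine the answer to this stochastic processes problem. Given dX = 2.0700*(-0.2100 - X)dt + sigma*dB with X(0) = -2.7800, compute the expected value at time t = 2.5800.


E[X(t)] = mu + (X(0) - mu)*exp(-theta*t)
= -0.2100 + (-2.7800 - -0.2100)*exp(-2.0700*2.5800)
= -0.2100 + -2.5700 * 0.0048
= -0.2223

-0.2223


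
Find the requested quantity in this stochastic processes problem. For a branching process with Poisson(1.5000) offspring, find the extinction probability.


Since mu = 1.5000 > 1, extinction prob q < 1.
Solve s = exp(mu*(s-1)) iteratively.
q = 0.4172

0.4172


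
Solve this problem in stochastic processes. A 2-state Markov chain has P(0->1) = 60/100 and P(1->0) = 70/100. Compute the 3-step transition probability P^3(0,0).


Computing P^3 by matrix multiplication.
P = [[0.4000, 0.6000], [0.7000, 0.3000]]
After raising P to the power 3:
P^3(0,0) = 0.5260

0.5260


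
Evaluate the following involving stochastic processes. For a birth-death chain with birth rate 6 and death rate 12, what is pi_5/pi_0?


For birth-death process, pi_n/pi_0 = (lambda/mu)^n
= (6/12)^5
= 0.0312

0.0312


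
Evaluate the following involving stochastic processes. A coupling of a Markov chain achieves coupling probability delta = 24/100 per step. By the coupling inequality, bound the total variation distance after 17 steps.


TV distance bound <= (1-delta)^n
= (1 - 0.2400)^17
= 0.7600^17
= 0.0094

0.0094


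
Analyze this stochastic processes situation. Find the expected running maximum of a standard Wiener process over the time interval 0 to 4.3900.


E(max B(s)) = sqrt(2t/pi)
= sqrt(2*4.3900/pi)
= sqrt(2.7948)
= 1.6718

1.6718


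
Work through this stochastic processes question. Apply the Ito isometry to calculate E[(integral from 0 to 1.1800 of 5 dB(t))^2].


By Ito isometry: E[(int f dB)^2] = int f^2 dt
= 5^2 * 1.1800
= 25 * 1.1800 = 29.5000

29.5000


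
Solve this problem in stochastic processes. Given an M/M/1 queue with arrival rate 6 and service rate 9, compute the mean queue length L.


rho = 6/9 = 0.6667
L = rho/(1-rho)
= 0.6667/0.3333
= 2.0000

2.0000


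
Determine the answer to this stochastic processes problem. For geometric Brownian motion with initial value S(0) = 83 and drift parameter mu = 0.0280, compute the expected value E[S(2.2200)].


E[S(t)] = S(0) * exp(mu * t)
= 83 * exp(0.0280 * 2.2200)
= 83 * 1.0641
= 88.3230

88.3230


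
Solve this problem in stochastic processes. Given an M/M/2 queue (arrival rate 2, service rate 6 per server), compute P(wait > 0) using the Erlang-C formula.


a = lambda/mu = 0.3333
rho = a/c = 0.1667
Erlang-C formula applied:
C(c,a) = 0.0476

0.0476


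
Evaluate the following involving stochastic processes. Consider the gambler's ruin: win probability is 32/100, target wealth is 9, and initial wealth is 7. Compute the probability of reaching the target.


Gambler's ruin formula:
r = q/p = 0.6800/0.3200 = 2.1250
P(win) = (1 - r^i)/(1 - r^N)
= (1 - 2.1250^7)/(1 - 2.1250^9)
= 0.2206

0.2206


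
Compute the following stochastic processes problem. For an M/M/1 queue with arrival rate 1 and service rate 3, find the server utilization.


rho = lambda/mu
= 1/3
= 0.3333

0.3333


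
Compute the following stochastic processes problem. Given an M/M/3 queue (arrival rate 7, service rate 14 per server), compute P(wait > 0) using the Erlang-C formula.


a = lambda/mu = 0.5000
rho = a/c = 0.1667
Erlang-C formula applied:
C(c,a) = 0.0152

0.0152


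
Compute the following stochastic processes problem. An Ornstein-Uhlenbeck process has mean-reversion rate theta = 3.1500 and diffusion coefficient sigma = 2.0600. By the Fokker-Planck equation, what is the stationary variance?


Stationary variance = sigma^2 / (2*theta)
= 2.0600^2 / (2*3.1500)
= 4.2436 / 6.3000
= 0.6736

0.6736


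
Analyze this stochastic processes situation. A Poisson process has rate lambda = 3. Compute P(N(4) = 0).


P(N(t)=k) = (lambda*t)^k * exp(-lambda*t) / k!
lambda*t = 12
= 12^0 * exp(-12) / 0!
= 1 * 6.1442e-06 / 1
= 6.1442e-06

6.1442e-06


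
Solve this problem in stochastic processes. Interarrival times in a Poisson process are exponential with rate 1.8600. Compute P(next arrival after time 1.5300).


P(X > t) = exp(-lambda * t)
= exp(-1.8600 * 1.5300)
= exp(-2.8458) = 0.0581

0.0581


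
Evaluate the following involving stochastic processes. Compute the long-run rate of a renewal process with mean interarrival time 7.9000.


Long-run renewal rate = 1/E(X)
= 1/7.9000
= 0.1266

0.1266


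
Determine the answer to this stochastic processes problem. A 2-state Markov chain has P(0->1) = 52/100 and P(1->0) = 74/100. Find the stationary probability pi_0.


Stationary distribution: pi_0 = p10/(p01+p10), pi_1 = p01/(p01+p10)
p01 = 0.5200, p10 = 0.7400
pi_0 = 0.5873

0.5873


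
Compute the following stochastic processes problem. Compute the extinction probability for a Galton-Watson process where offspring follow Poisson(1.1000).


Since mu = 1.1000 > 1, extinction prob q < 1.
Solve s = exp(mu*(s-1)) iteratively.
q = 0.8239

0.8239


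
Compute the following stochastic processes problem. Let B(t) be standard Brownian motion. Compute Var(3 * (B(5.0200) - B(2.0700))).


Var(alpha*(B(t)-B(s))) = alpha^2 * (t-s)
= 3^2 * (5.0200 - 2.0700)
= 9 * 2.9500
= 26.5500

26.5500


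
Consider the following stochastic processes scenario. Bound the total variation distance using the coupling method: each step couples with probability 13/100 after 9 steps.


TV distance bound <= (1-delta)^n
= (1 - 0.1300)^9
= 0.8700^9
= 0.2855

0.2855


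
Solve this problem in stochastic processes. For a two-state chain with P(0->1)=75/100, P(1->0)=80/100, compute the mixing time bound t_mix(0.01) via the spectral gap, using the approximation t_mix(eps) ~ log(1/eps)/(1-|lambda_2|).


lambda_2 = |1 - p01 - p10| = |1 - 0.7500 - 0.8000| = 0.5500
t_mix ~ log(1/eps)/(1 - |lambda_2|)
= log(100)/(1 - 0.5500) = 4.6052/0.4500
= 10.2337

10.2337


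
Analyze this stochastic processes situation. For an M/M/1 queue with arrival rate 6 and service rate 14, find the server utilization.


rho = lambda/mu
= 6/14
= 0.4286

0.4286


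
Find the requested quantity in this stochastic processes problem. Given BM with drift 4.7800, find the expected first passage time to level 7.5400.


Expected first passage time = a/mu
= 7.5400/4.7800
= 1.5774

1.5774


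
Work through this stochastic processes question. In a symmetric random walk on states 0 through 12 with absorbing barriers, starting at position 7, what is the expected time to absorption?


For symmetric RW on 0,...,N with absorbing barriers, E(i) = i*(N-i)
E(7) = 7 * 5 = 35

35


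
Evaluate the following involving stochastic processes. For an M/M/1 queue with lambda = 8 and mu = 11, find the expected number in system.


rho = 8/11 = 0.7273
L = rho/(1-rho)
= 0.7273/0.2727
= 2.6667

2.6667


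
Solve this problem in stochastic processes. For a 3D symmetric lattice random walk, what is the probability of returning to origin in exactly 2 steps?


P(return in 2 steps) = P(reverse first step) = 1/(2d)
= 1/6
= 0.1667

0.1667


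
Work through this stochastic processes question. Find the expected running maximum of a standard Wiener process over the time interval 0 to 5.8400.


E(max B(s)) = sqrt(2t/pi)
= sqrt(2*5.8400/pi)
= sqrt(3.7179)
= 1.9282

1.9282


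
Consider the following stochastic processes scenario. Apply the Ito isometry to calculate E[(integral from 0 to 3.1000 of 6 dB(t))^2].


By Ito isometry: E[(int f dB)^2] = int f^2 dt
= 6^2 * 3.1000
= 36 * 3.1000 = 111.6000

111.6000


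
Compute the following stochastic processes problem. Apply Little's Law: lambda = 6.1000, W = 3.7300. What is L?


Little's Law: L = lambda * W
= 6.1000 * 3.7300
= 22.7530

22.7530


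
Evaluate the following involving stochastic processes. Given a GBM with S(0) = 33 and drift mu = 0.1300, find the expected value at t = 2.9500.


E[S(t)] = S(0) * exp(mu * t)
= 33 * exp(0.1300 * 2.9500)
= 33 * 1.4674
= 48.4246

48.4246


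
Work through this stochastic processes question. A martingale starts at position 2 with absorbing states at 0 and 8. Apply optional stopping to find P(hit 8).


By optional stopping theorem: E(M at tau) = M(0) = 2
P(hit 8)*8 + P(hit 0)*0 = 2
P(hit 8) = (2 - 0)/(8 - 0) = 1/4 = 0.2500

0.2500


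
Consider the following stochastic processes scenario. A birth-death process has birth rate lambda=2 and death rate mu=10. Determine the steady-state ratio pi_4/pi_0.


For birth-death process, pi_n/pi_0 = (lambda/mu)^n
= (2/10)^4
= 0.0016

0.0016


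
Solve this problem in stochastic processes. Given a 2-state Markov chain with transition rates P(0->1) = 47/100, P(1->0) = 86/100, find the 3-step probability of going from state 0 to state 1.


Computing P^3 by matrix multiplication.
P = [[0.5300, 0.4700], [0.8600, 0.1400]]
After raising P to the power 3:
P^3(0,1) = 0.3661

0.3661


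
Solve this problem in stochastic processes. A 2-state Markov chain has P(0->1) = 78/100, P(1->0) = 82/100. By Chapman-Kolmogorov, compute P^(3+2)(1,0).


P^5 = P^3 * P^2
Computing via matrix multiplication of the transition matrix.
Entry (1,0) of P^5 = 0.5524

0.5524


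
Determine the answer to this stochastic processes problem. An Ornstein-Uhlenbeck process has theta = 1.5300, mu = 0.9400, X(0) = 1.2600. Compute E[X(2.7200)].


E[X(t)] = mu + (X(0) - mu)*exp(-theta*t)
= 0.9400 + (1.2600 - 0.9400)*exp(-1.5300*2.7200)
= 0.9400 + 0.3200 * 0.0156
= 0.9450

0.9450


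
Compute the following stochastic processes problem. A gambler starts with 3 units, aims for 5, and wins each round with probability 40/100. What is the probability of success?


Gambler's ruin formula:
r = q/p = 0.6000/0.4000 = 1.5000
P(win) = (1 - r^i)/(1 - r^N)
= (1 - 1.5000^3)/(1 - 1.5000^5)
= 0.3602

0.3602


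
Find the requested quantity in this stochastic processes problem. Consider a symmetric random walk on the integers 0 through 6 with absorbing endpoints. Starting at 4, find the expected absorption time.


For symmetric RW on 0,...,N with absorbing barriers, E(i) = i*(N-i)
E(4) = 4 * 2 = 8

8


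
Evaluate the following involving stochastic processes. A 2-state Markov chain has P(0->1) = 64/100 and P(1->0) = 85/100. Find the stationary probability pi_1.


Stationary distribution: pi_0 = p10/(p01+p10), pi_1 = p01/(p01+p10)
p01 = 0.6400, p10 = 0.8500
pi_1 = 0.4295

0.4295


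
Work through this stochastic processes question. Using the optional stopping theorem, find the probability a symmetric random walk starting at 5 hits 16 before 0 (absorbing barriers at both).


By optional stopping theorem: E(M at tau) = M(0) = 5
P(hit 16)*16 + P(hit 0)*0 = 5
P(hit 16) = (5 - 0)/(16 - 0) = 5/16 = 0.3125

0.3125


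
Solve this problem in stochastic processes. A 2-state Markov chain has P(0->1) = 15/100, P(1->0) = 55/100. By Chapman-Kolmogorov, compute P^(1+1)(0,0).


P^2 = P^1 * P^1
Computing via matrix multiplication of the transition matrix.
Entry (0,0) of P^2 = 0.8050

0.8050


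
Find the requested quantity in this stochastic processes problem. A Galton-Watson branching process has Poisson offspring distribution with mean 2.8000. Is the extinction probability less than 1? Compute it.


Since mu = 2.8000 > 1, extinction prob q < 1.
Solve s = exp(mu*(s-1)) iteratively.
q = 0.0750

0.0750


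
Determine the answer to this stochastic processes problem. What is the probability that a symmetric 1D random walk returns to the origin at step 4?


P(S(4) = 0) = C(4,2) / 4^2
= 6 / 16
= 0.3750

0.3750


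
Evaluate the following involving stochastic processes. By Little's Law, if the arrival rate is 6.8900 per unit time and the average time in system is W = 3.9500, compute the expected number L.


Little's Law: L = lambda * W
= 6.8900 * 3.9500
= 27.2155

27.2155


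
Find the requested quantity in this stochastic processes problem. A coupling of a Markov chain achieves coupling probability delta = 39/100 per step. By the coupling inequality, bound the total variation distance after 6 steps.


TV distance bound <= (1-delta)^n
= (1 - 0.3900)^6
= 0.6100^6
= 0.0515

0.0515


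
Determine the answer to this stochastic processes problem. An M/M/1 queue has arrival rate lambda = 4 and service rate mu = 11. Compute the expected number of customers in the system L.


rho = 4/11 = 0.3636
L = rho/(1-rho)
= 0.3636/0.6364
= 0.5714

0.5714


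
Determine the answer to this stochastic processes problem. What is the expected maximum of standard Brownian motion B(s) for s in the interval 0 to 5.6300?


E(max B(s)) = sqrt(2t/pi)
= sqrt(2*5.6300/pi)
= sqrt(3.5842)
= 1.8932

1.8932


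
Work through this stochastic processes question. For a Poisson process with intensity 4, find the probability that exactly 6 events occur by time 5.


P(N(t)=k) = (lambda*t)^k * exp(-lambda*t) / k!
lambda*t = 20
= 20^6 * exp(-20) / 6!
= 64000000 * 2.0612e-09 / 720
= 1.8321e-04

1.8321e-04


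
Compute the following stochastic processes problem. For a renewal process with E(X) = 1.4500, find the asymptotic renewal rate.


Long-run renewal rate = 1/E(X)
= 1/1.4500
= 0.6897

0.6897


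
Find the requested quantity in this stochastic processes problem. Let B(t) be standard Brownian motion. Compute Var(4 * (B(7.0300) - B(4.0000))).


Var(alpha*(B(t)-B(s))) = alpha^2 * (t-s)
= 4^2 * (7.0300 - 4.0000)
= 16 * 3.0300
= 48.4800

48.4800


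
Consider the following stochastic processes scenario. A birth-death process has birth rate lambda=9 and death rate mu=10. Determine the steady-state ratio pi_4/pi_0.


For birth-death process, pi_n/pi_0 = (lambda/mu)^n
= (9/10)^4
= 0.6561

0.6561


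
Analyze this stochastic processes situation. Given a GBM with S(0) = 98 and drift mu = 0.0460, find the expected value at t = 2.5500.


E[S(t)] = S(0) * exp(mu * t)
= 98 * exp(0.0460 * 2.5500)
= 98 * 1.1245
= 110.1968

110.1968


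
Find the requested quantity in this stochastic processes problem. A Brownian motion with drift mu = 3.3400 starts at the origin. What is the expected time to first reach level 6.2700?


Expected first passage time = a/mu
= 6.2700/3.3400
= 1.8772

1.8772


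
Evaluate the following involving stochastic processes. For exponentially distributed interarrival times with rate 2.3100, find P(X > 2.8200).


P(X > t) = exp(-lambda * t)
= exp(-2.3100 * 2.8200)
= exp(-6.5142) = 0.0015

0.0015


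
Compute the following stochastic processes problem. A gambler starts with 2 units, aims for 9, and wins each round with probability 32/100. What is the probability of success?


Gambler's ruin formula:
r = q/p = 0.6800/0.3200 = 2.1250
P(win) = (1 - r^i)/(1 - r^N)
= (1 - 2.1250^2)/(1 - 2.1250^9)
= 0.0040

0.0040


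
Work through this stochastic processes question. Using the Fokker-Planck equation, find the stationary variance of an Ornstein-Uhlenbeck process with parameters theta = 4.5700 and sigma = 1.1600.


Stationary variance = sigma^2 / (2*theta)
= 1.1600^2 / (2*4.5700)
= 1.3456 / 9.1400
= 0.1472

0.1472


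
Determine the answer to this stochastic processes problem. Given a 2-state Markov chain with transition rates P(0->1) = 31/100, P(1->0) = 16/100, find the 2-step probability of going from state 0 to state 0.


Computing P^2 by matrix multiplication.
P = [[0.6900, 0.3100], [0.1600, 0.8400]]
After raising P to the power 2:
P^2(0,0) = 0.5257

0.5257


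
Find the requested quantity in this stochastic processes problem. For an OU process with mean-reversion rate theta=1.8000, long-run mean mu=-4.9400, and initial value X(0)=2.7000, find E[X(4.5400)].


E[X(t)] = mu + (X(0) - mu)*exp(-theta*t)
= -4.9400 + (2.7000 - -4.9400)*exp(-1.8000*4.5400)
= -4.9400 + 7.6400 * 2.8245e-04
= -4.9378

-4.9378


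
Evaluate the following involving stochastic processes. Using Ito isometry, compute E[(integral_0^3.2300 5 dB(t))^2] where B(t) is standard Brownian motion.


By Ito isometry: E[(int f dB)^2] = int f^2 dt
= 5^2 * 3.2300
= 25 * 3.2300 = 80.7500

80.7500


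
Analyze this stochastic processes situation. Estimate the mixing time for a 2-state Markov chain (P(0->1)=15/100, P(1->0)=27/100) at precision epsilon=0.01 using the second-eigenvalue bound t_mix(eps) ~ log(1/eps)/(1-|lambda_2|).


lambda_2 = |1 - p01 - p10| = |1 - 0.1500 - 0.2700| = 0.5800
t_mix ~ log(1/eps)/(1 - |lambda_2|)
= log(100)/(1 - 0.5800) = 4.6052/0.4200
= 10.9647

10.9647


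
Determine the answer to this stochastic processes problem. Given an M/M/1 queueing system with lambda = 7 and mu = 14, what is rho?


rho = lambda/mu
= 7/14
= 0.5000

0.5000


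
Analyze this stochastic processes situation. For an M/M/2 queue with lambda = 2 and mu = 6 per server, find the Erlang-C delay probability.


a = lambda/mu = 0.3333
rho = a/c = 0.1667
Erlang-C formula applied:
C(c,a) = 0.0476

0.0476


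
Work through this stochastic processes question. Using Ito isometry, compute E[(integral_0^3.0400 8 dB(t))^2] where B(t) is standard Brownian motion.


By Ito isometry: E[(int f dB)^2] = int f^2 dt
= 8^2 * 3.0400
= 64 * 3.0400 = 194.5600

194.5600


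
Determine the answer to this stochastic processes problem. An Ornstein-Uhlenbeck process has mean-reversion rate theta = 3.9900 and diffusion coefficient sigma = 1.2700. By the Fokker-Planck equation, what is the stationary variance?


Stationary variance = sigma^2 / (2*theta)
= 1.2700^2 / (2*3.9900)
= 1.6129 / 7.9800
= 0.2021

0.2021


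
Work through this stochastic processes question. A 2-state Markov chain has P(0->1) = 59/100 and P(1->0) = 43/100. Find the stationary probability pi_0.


Stationary distribution: pi_0 = p10/(p01+p10), pi_1 = p01/(p01+p10)
p01 = 0.5900, p10 = 0.4300
pi_0 = 0.4216

0.4216


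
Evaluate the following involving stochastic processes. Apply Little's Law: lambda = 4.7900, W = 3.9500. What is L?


Little's Law: L = lambda * W
= 4.7900 * 3.9500
= 18.9205

18.9205


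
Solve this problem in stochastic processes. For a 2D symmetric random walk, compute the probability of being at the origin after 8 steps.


P = C(8,4)^2 / 4^8
= 70^2 / 65536
= 4900 / 65536
= 0.0748

0.0748


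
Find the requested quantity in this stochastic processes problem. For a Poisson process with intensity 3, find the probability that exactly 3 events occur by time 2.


P(N(t)=k) = (lambda*t)^k * exp(-lambda*t) / k!
lambda*t = 6
= 6^3 * exp(-6) / 3!
= 216 * 0.0025 / 6
= 0.0892

0.0892


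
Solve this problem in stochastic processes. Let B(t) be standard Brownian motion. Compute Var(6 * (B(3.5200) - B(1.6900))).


Var(alpha*(B(t)-B(s))) = alpha^2 * (t-s)
= 6^2 * (3.5200 - 1.6900)
= 36 * 1.8300
= 65.8800

65.8800


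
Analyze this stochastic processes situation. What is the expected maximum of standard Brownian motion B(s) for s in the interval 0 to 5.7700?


E(max B(s)) = sqrt(2t/pi)
= sqrt(2*5.7700/pi)
= sqrt(3.6733)
= 1.9166

1.9166


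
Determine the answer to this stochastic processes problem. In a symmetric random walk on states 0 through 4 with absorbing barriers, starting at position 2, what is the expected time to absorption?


For symmetric RW on 0,...,N with absorbing barriers, E(i) = i*(N-i)
E(2) = 2 * 2 = 4

4


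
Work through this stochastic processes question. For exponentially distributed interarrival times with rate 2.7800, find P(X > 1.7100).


P(X > t) = exp(-lambda * t)
= exp(-2.7800 * 1.7100)
= exp(-4.7538) = 0.0086

0.0086


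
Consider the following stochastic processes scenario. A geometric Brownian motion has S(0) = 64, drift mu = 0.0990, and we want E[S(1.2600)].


E[S(t)] = S(0) * exp(mu * t)
= 64 * exp(0.0990 * 1.2600)
= 64 * 1.1329
= 72.5026

72.5026


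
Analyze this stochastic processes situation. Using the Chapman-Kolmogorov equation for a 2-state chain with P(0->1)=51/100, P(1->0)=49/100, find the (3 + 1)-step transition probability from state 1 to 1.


P^4 = P^3 * P^1
Computing via matrix multiplication of the transition matrix.
Entry (1,1) of P^4 = 0.5100

0.5100


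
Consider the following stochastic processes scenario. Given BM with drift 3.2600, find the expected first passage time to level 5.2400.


Expected first passage time = a/mu
= 5.2400/3.2600
= 1.6074

1.6074


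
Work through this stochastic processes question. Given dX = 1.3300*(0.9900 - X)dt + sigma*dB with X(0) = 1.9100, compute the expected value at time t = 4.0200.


E[X(t)] = mu + (X(0) - mu)*exp(-theta*t)
= 0.9900 + (1.9100 - 0.9900)*exp(-1.3300*4.0200)
= 0.9900 + 0.9200 * 0.0048
= 0.9944

0.9944


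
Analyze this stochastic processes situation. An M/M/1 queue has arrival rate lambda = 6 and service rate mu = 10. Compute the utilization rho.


rho = lambda/mu
= 6/10
= 0.6000

0.6000


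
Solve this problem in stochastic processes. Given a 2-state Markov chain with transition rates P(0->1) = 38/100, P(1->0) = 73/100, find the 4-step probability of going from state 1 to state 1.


Computing P^4 by matrix multiplication.
P = [[0.6200, 0.3800], [0.7300, 0.2700]]
After raising P to the power 4:
P^4(1,1) = 0.3424

0.3424


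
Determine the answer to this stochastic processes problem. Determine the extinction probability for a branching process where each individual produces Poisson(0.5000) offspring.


Since mu = 0.5000 <= 1, extinction probability = 1.

1.0000


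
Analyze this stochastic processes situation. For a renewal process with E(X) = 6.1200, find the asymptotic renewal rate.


Long-run renewal rate = 1/E(X)
= 1/6.1200
= 0.1634

0.1634


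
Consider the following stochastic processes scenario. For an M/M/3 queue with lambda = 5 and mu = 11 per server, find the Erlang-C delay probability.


a = lambda/mu = 0.4545
rho = a/c = 0.1515
Erlang-C formula applied:
C(c,a) = 0.0117

0.0117


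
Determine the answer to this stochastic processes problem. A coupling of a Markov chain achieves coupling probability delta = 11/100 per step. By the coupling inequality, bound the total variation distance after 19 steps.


TV distance bound <= (1-delta)^n
= (1 - 0.1100)^19
= 0.8900^19
= 0.1092

0.1092


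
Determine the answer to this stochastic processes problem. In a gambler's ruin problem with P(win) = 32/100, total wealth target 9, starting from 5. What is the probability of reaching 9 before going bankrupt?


Gambler's ruin formula:
r = q/p = 0.6800/0.3200 = 2.1250
P(win) = (1 - r^i)/(1 - r^N)
= (1 - 2.1250^5)/(1 - 2.1250^9)
= 0.0480

0.0480


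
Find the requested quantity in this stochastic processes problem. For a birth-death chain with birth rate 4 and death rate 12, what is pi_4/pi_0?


For birth-death process, pi_n/pi_0 = (lambda/mu)^n
= (4/12)^4
= 0.0123

0.0123


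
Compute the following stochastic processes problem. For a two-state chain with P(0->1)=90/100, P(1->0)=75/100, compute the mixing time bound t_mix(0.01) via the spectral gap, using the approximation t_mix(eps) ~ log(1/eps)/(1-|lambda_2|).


lambda_2 = |1 - p01 - p10| = |1 - 0.9000 - 0.7500| = 0.6500
t_mix ~ log(1/eps)/(1 - |lambda_2|)
= log(100)/(1 - 0.6500) = 4.6052/0.3500
= 13.1576

13.1576


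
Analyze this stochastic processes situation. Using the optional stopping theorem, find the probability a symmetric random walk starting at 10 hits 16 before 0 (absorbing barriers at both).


By optional stopping theorem: E(M at tau) = M(0) = 10
P(hit 16)*16 + P(hit 0)*0 = 10
P(hit 16) = (10 - 0)/(16 - 0) = 5/8 = 0.6250

0.6250


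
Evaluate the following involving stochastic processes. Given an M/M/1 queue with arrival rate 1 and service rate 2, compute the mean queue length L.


rho = 1/2 = 0.5000
L = rho/(1-rho)
= 0.5000/0.5000
= 1.0000

1.0000


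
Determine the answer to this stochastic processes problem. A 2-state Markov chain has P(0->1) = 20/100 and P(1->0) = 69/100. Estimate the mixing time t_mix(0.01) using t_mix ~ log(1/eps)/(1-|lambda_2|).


lambda_2 = |1 - p01 - p10| = |1 - 0.2000 - 0.6900| = 0.1100
t_mix ~ log(1/eps)/(1 - |lambda_2|)
= log(100)/(1 - 0.1100) = 4.6052/0.8900
= 5.1743

5.1743


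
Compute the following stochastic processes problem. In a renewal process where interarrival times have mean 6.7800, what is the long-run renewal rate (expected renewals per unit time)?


Long-run renewal rate = 1/E(X)
= 1/6.7800
= 0.1475

0.1475


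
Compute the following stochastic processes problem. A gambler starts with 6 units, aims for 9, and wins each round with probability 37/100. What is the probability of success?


Gambler's ruin formula:
r = q/p = 0.6300/0.3700 = 1.7027
P(win) = (1 - r^i)/(1 - r^N)
= (1 - 1.7027^6)/(1 - 1.7027^9)
= 0.1959

0.1959


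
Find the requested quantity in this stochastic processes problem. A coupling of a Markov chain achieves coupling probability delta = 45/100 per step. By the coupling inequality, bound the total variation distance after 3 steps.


TV distance bound <= (1-delta)^n
= (1 - 0.4500)^3
= 0.5500^3
= 0.1664

0.1664


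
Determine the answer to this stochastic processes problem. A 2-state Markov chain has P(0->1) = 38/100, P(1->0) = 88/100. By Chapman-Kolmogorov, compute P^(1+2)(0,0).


P^3 = P^1 * P^2
Computing via matrix multiplication of the transition matrix.
Entry (0,0) of P^3 = 0.6931

0.6931


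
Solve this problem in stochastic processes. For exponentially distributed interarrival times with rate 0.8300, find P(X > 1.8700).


P(X > t) = exp(-lambda * t)
= exp(-0.8300 * 1.8700)
= exp(-1.5521) = 0.2118

0.2118


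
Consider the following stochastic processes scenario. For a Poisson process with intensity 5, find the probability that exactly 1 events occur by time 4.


P(N(t)=k) = (lambda*t)^k * exp(-lambda*t) / k!
lambda*t = 20
= 20^1 * exp(-20) / 1!
= 20 * 2.0612e-09 / 1
= 4.1223e-08

4.1223e-08


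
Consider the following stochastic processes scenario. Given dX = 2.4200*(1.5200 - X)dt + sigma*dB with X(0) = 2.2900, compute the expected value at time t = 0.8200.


E[X(t)] = mu + (X(0) - mu)*exp(-theta*t)
= 1.5200 + (2.2900 - 1.5200)*exp(-2.4200*0.8200)
= 1.5200 + 0.7700 * 0.1375
= 1.6258

1.6258


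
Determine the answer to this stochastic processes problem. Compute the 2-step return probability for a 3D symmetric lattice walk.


P(return in 2 steps) = P(reverse first step) = 1/(2d)
= 1/6
= 0.1667

0.1667


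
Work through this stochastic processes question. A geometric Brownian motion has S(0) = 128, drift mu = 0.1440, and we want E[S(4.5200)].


E[S(t)] = S(0) * exp(mu * t)
= 128 * exp(0.1440 * 4.5200)
= 128 * 1.9172
= 245.4051

245.4051


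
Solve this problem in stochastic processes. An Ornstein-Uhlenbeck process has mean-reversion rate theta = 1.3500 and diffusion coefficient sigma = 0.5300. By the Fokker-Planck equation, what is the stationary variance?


Stationary variance = sigma^2 / (2*theta)
= 0.5300^2 / (2*1.3500)
= 0.2809 / 2.7000
= 0.1040

0.1040


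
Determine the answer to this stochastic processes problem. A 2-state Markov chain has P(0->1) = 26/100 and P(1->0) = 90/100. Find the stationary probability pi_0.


Stationary distribution: pi_0 = p10/(p01+p10), pi_1 = p01/(p01+p10)
p01 = 0.2600, p10 = 0.9000
pi_0 = 0.7759

0.7759


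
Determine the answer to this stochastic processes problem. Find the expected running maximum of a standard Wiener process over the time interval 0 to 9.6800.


E(max B(s)) = sqrt(2t/pi)
= sqrt(2*9.6800/pi)
= sqrt(6.1625)
= 2.4824

2.4824


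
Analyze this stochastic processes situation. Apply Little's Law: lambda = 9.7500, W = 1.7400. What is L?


Little's Law: L = lambda * W
= 9.7500 * 1.7400
= 16.9650

16.9650


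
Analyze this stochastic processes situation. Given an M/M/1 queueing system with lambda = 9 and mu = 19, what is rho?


rho = lambda/mu
= 9/19
= 0.4737

0.4737


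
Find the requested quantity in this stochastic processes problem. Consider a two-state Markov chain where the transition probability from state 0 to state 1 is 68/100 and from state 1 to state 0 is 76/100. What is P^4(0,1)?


Computing P^4 by matrix multiplication.
P = [[0.3200, 0.6800], [0.7600, 0.2400]]
After raising P to the power 4:
P^4(0,1) = 0.4545

0.4545


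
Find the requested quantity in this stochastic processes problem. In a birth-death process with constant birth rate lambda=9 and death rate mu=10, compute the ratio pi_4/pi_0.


For birth-death process, pi_n/pi_0 = (lambda/mu)^n
= (9/10)^4
= 0.6561

0.6561


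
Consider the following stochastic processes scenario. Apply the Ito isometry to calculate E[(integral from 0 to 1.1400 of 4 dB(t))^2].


By Ito isometry: E[(int f dB)^2] = int f^2 dt
= 4^2 * 1.1400
= 16 * 1.1400 = 18.2400

18.2400


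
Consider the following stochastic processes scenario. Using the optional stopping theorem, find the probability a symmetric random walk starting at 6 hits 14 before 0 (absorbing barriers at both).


By optional stopping theorem: E(M at tau) = M(0) = 6
P(hit 14)*14 + P(hit 0)*0 = 6
P(hit 14) = (6 - 0)/(14 - 0) = 3/7 = 0.4286

0.4286


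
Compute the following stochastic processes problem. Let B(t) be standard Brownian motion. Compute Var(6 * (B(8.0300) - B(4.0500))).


Var(alpha*(B(t)-B(s))) = alpha^2 * (t-s)
= 6^2 * (8.0300 - 4.0500)
= 36 * 3.9800
= 143.2800

143.2800


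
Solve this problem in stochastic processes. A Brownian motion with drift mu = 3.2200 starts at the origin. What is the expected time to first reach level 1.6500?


Expected first passage time = a/mu
= 1.6500/3.2200
= 0.5124

0.5124


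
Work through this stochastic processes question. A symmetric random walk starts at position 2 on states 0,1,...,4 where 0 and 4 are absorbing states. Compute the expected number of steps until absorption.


For symmetric RW on 0,...,N with absorbing barriers, E(i) = i*(N-i)
E(2) = 2 * 2 = 4

4


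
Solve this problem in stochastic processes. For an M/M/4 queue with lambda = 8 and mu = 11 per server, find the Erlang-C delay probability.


a = lambda/mu = 0.7273
rho = a/c = 0.1818
Erlang-C formula applied:
C(c,a) = 0.0069

0.0069


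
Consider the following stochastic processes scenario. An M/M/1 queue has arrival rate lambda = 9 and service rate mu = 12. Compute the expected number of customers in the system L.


rho = 9/12 = 0.7500
L = rho/(1-rho)
= 0.7500/0.2500
= 3.0000

3.0000


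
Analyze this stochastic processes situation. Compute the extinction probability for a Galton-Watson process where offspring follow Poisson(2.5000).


Since mu = 2.5000 > 1, extinction prob q < 1.
Solve s = exp(mu*(s-1)) iteratively.
q = 0.1074

0.1074


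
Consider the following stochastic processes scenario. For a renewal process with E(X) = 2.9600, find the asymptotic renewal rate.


Long-run renewal rate = 1/E(X)
= 1/2.9600
= 0.3378

0.3378


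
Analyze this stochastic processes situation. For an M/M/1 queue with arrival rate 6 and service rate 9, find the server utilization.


rho = lambda/mu
= 6/9
= 0.6667

0.6667


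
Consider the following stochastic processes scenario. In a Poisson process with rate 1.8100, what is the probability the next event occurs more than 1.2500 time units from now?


P(X > t) = exp(-lambda * t)
= exp(-1.8100 * 1.2500)
= exp(-2.2625) = 0.1041

0.1041


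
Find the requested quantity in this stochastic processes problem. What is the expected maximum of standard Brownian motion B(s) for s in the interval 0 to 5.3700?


E(max B(s)) = sqrt(2t/pi)
= sqrt(2*5.3700/pi)
= sqrt(3.4186)
= 1.8490

1.8490


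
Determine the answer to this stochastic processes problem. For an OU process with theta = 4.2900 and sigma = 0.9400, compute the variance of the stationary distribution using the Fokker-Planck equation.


Stationary variance = sigma^2 / (2*theta)
= 0.9400^2 / (2*4.2900)
= 0.8836 / 8.5800
= 0.1030

0.1030


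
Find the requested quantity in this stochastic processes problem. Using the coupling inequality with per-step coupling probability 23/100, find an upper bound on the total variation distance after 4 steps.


TV distance bound <= (1-delta)^n
= (1 - 0.2300)^4
= 0.7700^4
= 0.3515

0.3515


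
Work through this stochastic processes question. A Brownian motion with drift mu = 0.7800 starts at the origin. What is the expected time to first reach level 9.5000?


Expected first passage time = a/mu
= 9.5000/0.7800
= 12.1795

12.1795


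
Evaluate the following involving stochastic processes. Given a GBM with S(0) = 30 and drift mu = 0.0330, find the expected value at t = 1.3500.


E[S(t)] = S(0) * exp(mu * t)
= 30 * exp(0.0330 * 1.3500)
= 30 * 1.0456
= 31.3667

31.3667


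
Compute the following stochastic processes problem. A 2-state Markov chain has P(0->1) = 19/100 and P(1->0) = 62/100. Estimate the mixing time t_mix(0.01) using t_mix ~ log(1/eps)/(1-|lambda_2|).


lambda_2 = |1 - p01 - p10| = |1 - 0.1900 - 0.6200| = 0.1900
t_mix ~ log(1/eps)/(1 - |lambda_2|)
= log(100)/(1 - 0.1900) = 4.6052/0.8100
= 5.6854

5.6854


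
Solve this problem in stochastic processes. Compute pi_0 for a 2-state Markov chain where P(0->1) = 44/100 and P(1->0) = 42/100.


Stationary distribution: pi_0 = p10/(p01+p10), pi_1 = p01/(p01+p10)
p01 = 0.4400, p10 = 0.4200
pi_0 = 0.4884

0.4884


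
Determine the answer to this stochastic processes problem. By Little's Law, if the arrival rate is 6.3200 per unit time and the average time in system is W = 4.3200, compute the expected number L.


Little's Law: L = lambda * W
= 6.3200 * 4.3200
= 27.3024

27.3024


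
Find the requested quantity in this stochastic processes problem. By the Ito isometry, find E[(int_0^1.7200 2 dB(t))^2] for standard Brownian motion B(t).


By Ito isometry: E[(int f dB)^2] = int f^2 dt
= 2^2 * 1.7200
= 4 * 1.7200 = 6.8800

6.8800


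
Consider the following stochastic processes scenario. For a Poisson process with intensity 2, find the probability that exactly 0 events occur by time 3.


P(N(t)=k) = (lambda*t)^k * exp(-lambda*t) / k!
lambda*t = 6
= 6^0 * exp(-6) / 0!
= 1 * 0.0025 / 1
= 0.0025

0.0025


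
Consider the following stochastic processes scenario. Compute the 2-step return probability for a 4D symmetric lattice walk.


P(return in 2 steps) = P(reverse first step) = 1/(2d)
= 1/8
= 0.1250

0.1250


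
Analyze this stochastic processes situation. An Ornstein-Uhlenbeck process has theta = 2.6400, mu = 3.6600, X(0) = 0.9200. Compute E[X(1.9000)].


E[X(t)] = mu + (X(0) - mu)*exp(-theta*t)
= 3.6600 + (0.9200 - 3.6600)*exp(-2.6400*1.9000)
= 3.6600 + -2.7400 * 0.0066
= 3.6418

3.6418


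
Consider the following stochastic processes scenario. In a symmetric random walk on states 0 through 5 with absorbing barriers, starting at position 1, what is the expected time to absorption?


For symmetric RW on 0,...,N with absorbing barriers, E(i) = i*(N-i)
E(1) = 1 * 4 = 4

4


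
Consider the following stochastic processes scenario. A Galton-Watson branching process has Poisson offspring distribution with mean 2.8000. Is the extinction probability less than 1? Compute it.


Since mu = 2.8000 > 1, extinction prob q < 1.
Solve s = exp(mu*(s-1)) iteratively.
q = 0.0750

0.0750
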